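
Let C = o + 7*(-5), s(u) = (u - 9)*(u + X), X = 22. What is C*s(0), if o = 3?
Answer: 6336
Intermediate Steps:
s(u) = (-9 + u)*(22 + u) (s(u) = (u - 9)*(u + 22) = (-9 + u)*(22 + u))
C = -32 (C = 3 + 7*(-5) = 3 - 35 = -32)
C*s(0) = -32*(-198 + 0**2 + 13*0) = -32*(-198 + 0 + 0) = -32*(-198) = 6336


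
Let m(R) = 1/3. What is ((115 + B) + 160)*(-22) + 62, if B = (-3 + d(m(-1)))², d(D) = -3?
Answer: -6780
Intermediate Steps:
m(R) = ⅓
B = 36 (B = (-3 - 3)² = (-6)² = 36)
((115 + B) + 160)*(-22) + 62 = ((115 + 36) + 160)*(-22) + 62 = (151 + 160)*(-22) + 62 = 311*(-22) + 62 = -6842 + 62 = -6780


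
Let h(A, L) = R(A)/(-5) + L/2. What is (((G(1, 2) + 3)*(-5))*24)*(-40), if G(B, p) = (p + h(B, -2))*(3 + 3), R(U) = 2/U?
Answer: 31680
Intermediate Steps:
h(A, L) = L/2 - 2/(5*A) (h(A, L) = (2/A)/(-5) + L/2 = (2/A)*(-⅕) + L*(½) = -2/(5*A) + L/2 = L/2 - 2/(5*A))
G(B, p) = -6 + 6*p - 12/(5*B) (G(B, p) = (p + ((½)*(-2) - 2/(5*B)))*(3 + 3) = (p + (-1 - 2/(5*B)))*6 = (-1 + p - 2/(5*B))*6 = -6 + 6*p - 12/(5*B))
(((G(1, 2) + 3)*(-5))*24)*(-40) = ((((-6 + 6*2 - 12/5/1) + 3)*(-5))*24)*(-40) = ((((-6 + 12 - 12/5*1) + 3)*(-5))*24)*(-40) = ((((-6 + 12 - 12/5) + 3)*(-5))*24)*(-40) = (((18/5 + 3)*(-5))*24)*(-40) = (((33/5)*(-5))*24)*(-40) = -33*24*(-40) = -792*(-40) = 31680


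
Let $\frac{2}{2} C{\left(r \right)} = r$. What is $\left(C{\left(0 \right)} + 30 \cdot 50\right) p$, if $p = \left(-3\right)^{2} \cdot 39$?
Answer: $526500$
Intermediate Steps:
$C{\left(r \right)} = r$
$p = 351$ ($p = 9 \cdot 39 = 351$)
$\left(C{\left(0 \right)} + 30 \cdot 50\right) p = \left(0 + 30 \cdot 50\right) 351 = \left(0 + 1500\right) 351 = 1500 \cdot 351 = 526500$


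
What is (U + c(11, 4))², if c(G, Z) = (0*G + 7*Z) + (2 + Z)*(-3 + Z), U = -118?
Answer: 7056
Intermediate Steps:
c(G, Z) = 7*Z + (-3 + Z)*(2 + Z) (c(G, Z) = (0 + 7*Z) + (-3 + Z)*(2 + Z) = 7*Z + (-3 + Z)*(2 + Z))
(U + c(11, 4))² = (-118 + (-6 + 4² + 6*4))² = (-118 + (-6 + 16 + 24))² = (-118 + 34)² = (-84)² = 7056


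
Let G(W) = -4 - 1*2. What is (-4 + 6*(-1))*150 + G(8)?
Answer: -1506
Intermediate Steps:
G(W) = -6 (G(W) = -4 - 2 = -6)
(-4 + 6*(-1))*150 + G(8) = (-4 + 6*(-1))*150 - 6 = (-4 - 6)*150 - 6 = -10*150 - 6 = -1500 - 6 = -1506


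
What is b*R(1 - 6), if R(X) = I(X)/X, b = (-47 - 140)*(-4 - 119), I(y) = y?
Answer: 23001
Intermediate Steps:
b = 23001 (b = -187*(-123) = 23001)
R(X) = 1 (R(X) = X/X = 1)
b*R(1 - 6) = 23001*1 = 23001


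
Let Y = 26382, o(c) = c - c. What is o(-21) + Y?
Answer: 26382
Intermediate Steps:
o(c) = 0
o(-21) + Y = 0 + 26382 = 26382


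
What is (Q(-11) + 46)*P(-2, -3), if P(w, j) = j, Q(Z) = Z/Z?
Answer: -141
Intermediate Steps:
Q(Z) = 1
(Q(-11) + 46)*P(-2, -3) = (1 + 46)*(-3) = 47*(-3) = -141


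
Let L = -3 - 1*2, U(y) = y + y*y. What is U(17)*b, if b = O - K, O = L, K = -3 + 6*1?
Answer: -2448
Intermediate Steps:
U(y) = y + y²
K = 3 (K = -3 + 6 = 3)
L = -5 (L = -3 - 2 = -5)
O = -5
b = -8 (b = -5 - 1*3 = -5 - 3 = -8)
U(17)*b = (17*(1 + 17))*(-8) = (17*18)*(-8) = 306*(-8) = -2448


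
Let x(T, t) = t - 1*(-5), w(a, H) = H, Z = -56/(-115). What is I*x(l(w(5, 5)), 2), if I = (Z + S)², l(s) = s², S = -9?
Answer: 6709087/13225 ≈ 507.30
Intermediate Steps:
Z = 56/115 (Z = -56*(-1/115) = 56/115 ≈ 0.48696)
I = 958441/13225 (I = (56/115 - 9)² = (-979/115)² = 958441/13225 ≈ 72.472)
x(T, t) = 5 + t (x(T, t) = t + 5 = 5 + t)
I*x(l(w(5, 5)), 2) = 958441*(5 + 2)/13225 = (958441/13225)*7 = 6709087/13225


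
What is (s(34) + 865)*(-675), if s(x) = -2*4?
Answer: -578475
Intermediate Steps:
s(x) = -8
(s(34) + 865)*(-675) = (-8 + 865)*(-675) = 857*(-675) = -578475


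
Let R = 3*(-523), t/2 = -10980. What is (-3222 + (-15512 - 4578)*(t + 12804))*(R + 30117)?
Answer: 5251142472264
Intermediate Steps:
t = -21960 (t = 2*(-10980) = -21960)
R = -1569
(-3222 + (-15512 - 4578)*(t + 12804))*(R + 30117) = (-3222 + (-15512 - 4578)*(-21960 + 12804))*(-1569 + 30117) = (-3222 - 20090*(-9156))*28548 = (-3222 + 183944040)*28548 = 183940818*28548 = 5251142472264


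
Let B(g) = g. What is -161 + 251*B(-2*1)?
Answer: -663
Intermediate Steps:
-161 + 251*B(-2*1) = -161 + 251*(-2*1) = -161 + 251*(-2) = -161 - 502 = -663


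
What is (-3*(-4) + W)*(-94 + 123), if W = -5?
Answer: 203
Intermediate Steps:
(-3*(-4) + W)*(-94 + 123) = (-3*(-4) - 5)*(-94 + 123) = (12 - 5)*29 = 7*29 = 203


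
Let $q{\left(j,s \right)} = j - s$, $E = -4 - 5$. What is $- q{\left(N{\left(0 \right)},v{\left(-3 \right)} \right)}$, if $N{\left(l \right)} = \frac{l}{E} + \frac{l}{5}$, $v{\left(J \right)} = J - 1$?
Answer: $-4$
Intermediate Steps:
$E = -9$ ($E = -4 - 5 = -9$)
$v{\left(J \right)} = -1 + J$
$N{\left(l \right)} = \frac{4 l}{45}$ ($N{\left(l \right)} = \frac{l}{-9} + \frac{l}{5} = l \left(- \frac{1}{9}\right) + l \frac{1}{5} = - \frac{l}{9} + \frac{l}{5} = \frac{4 l}{45}$)
$- q{\left(N{\left(0 \right)},v{\left(-3 \right)} \right)} = - (\frac{4}{45} \cdot 0 - \left(-1 - 3\right)) = - (0 - -4) = - (0 + 4) = \left(-1\right) 4 = -4$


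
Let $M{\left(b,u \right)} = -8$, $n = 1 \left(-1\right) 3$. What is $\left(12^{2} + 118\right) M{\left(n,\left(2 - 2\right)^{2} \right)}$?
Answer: $-2096$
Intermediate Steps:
$n = -3$ ($n = \left(-1\right) 3 = -3$)
$\left(12^{2} + 118\right) M{\left(n,\left(2 - 2\right)^{2} \right)} = \left(12^{2} + 118\right) \left(-8\right) = \left(144 + 118\right) \left(-8\right) = 262 \left(-8\right) = -2096$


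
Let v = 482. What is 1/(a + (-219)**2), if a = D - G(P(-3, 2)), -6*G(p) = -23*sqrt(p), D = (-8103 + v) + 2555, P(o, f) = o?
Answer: 22380/959990123 + 2*I*sqrt(3)/959990123 ≈ 2.3313e-5 + 3.6085e-9*I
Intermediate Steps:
D = -5066 (D = (-8103 + 482) + 2555 = -7621 + 2555 = -5066)
G(p) = 23*sqrt(p)/6 (G(p) = -(-23)*sqrt(p)/6 = 23*sqrt(p)/6)
a = -5066 - 23*I*sqrt(3)/6 (a = -5066 - 23*sqrt(-3)/6 = -5066 - 23*I*sqrt(3)/6 ≈ -5066.0 - 6.6395*I)
1/(a + (-219)**2) = 1/((-5066 - 23*I*sqrt(3)/6) + (-219)**2) = 1/((-5066 - 23*I*sqrt(3)/6) + 47961) = 1/(42895 - 23*I*sqrt(3)/6)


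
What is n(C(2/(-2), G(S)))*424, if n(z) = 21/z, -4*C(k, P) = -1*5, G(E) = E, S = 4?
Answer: 35616/5 ≈ 7123.2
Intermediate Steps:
C(k, P) = 5/4 (C(k, P) = -(-1)*5/4 = -1/4*(-5) = 5/4)
n(C(2/(-2), G(S)))*424 = (21/(5/4))*424 = (21*(4/5))*424 = (84/5)*424 = 35616/5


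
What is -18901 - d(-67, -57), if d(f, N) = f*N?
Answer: -22720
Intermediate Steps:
d(f, N) = N*f
-18901 - d(-67, -57) = -18901 - (-57)*(-67) = -18901 - 1*3819 = -18901 - 3819 = -22720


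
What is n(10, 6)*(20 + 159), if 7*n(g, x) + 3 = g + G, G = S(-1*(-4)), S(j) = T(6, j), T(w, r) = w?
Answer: 2327/7 ≈ 332.43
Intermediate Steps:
S(j) = 6
G = 6
n(g, x) = 3/7 + g/7 (n(g, x) = -3/7 + (g + 6)/7 = -3/7 + (6 + g)/7 = -3/7 + (6/7 + g/7) = 3/7 + g/7)
n(10, 6)*(20 + 159) = (3/7 + (⅐)*10)*(20 + 159) = (3/7 + 10/7)*179 = (13/7)*179 = 2327/7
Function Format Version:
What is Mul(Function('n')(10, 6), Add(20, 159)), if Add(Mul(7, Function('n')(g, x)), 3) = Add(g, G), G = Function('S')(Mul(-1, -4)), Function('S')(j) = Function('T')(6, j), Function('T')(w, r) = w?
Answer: Rational(2327, 7) ≈ 332.43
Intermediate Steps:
Function('S')(j) = 6
G = 6
Function('n')(g, x) = Add(Rational(3, 7), Mul(Rational(1, 7), g)) (Function('n')(g, x) = Add(Rational(-3, 7), Mul(Rational(1, 7), Add(g, 6))) = Add(Rational(-3, 7), Mul(Rational(1, 7), Add(6, g))) = Add(Rational(-3, 7), Add(Rational(6, 7), Mul(Rational(1, 7), g))) = Add(Rational(3, 7), Mul(Rational(1, 7), g)))
Mul(Function('n')(10, 6), Add(20, 159)) = Mul(Add(Rational(3, 7), Mul(Rational(1, 7), 10)), Add(20, 159)) = Mul(Add(Rational(3, 7), Rational(10, 7)), 179) = Mul(Rational(13, 7), 179) = Rational(2327, 7)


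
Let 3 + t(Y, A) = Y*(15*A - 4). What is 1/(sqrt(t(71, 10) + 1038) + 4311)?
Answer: 4311/18573320 - sqrt(11401)/18573320 ≈ 0.00022636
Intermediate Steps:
t(Y, A) = -3 + Y*(-4 + 15*A) (t(Y, A) = -3 + Y*(15*A - 4) = -3 + Y*(-4 + 15*A))
1/(sqrt(t(71, 10) + 1038) + 4311) = 1/(sqrt((-3 - 4*71 + 15*10*71) + 1038) + 4311) = 1/(sqrt((-3 - 284 + 10650) + 1038) + 4311) = 1/(sqrt(10363 + 1038) + 4311) = 1/(sqrt(11401) + 4311) = 1/(4311 + sqrt(11401))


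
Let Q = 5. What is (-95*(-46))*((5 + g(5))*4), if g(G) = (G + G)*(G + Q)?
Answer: 1835400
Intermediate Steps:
g(G) = 2*G*(5 + G) (g(G) = (G + G)*(G + 5) = (2*G)*(5 + G) = 2*G*(5 + G))
(-95*(-46))*((5 + g(5))*4) = (-95*(-46))*((5 + 2*5*(5 + 5))*4) = 4370*((5 + 2*5*10)*4) = 4370*((5 + 100)*4) = 4370*(105*4) = 4370*420 = 1835400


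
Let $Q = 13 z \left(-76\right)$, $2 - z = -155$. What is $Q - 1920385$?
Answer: $-2075501$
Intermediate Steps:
$z = 157$ ($z = 2 - -155 = 2 + 155 = 157$)
$Q = -155116$ ($Q = 13 \cdot 157 \left(-76\right) = 2041 \left(-76\right) = -155116$)
$Q - 1920385 = -155116 - 1920385 = -2075501$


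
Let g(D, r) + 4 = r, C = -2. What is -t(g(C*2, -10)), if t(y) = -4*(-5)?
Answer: -20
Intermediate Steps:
g(D, r) = -4 + r
t(y) = 20
-t(g(C*2, -10)) = -1*20 = -20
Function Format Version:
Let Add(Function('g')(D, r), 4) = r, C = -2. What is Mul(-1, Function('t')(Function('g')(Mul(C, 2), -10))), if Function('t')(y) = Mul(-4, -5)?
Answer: -20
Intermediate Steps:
Function('g')(D, r) = Add(-4, r)
Function('t')(y) = 20
Mul(-1, Function('t')(Function('g')(Mul(C, 2), -10))) = Mul(-1, 20) = -20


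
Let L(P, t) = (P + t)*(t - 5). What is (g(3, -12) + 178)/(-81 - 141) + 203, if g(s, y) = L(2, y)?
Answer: 7453/37 ≈ 201.43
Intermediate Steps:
L(P, t) = (-5 + t)*(P + t) (L(P, t) = (P + t)*(-5 + t) = (-5 + t)*(P + t))
g(s, y) = -10 + y**2 - 3*y (g(s, y) = y**2 - 5*2 - 5*y + 2*y = y**2 - 10 - 5*y + 2*y = -10 + y**2 - 3*y)
(g(3, -12) + 178)/(-81 - 141) + 203 = ((-10 + (-12)**2 - 3*(-12)) + 178)/(-81 - 141) + 203 = ((-10 + 144 + 36) + 178)/(-222) + 203 = (170 + 178)*(-1/222) + 203 = 348*(-1/222) + 203 = -58/37 + 203 = 7453/37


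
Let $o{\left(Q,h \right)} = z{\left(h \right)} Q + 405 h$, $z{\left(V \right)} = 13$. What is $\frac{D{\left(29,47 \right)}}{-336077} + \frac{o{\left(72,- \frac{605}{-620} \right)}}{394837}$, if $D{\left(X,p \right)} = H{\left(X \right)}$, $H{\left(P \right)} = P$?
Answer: $\frac{54056060461}{16454258671676} \approx 0.0032852$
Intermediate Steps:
$D{\left(X,p \right)} = X$
$o{\left(Q,h \right)} = 13 Q + 405 h$
$\frac{D{\left(29,47 \right)}}{-336077} + \frac{o{\left(72,- \frac{605}{-620} \right)}}{394837} = \frac{29}{-336077} + \frac{13 \cdot 72 + 405 \left(- \frac{605}{-620}\right)}{394837} = 29 \left(- \frac{1}{336077}\right) + \left(936 + 405 \left(\left(-605\right) \left(- \frac{1}{620}\right)\right)\right) \frac{1}{394837} = - \frac{29}{336077} + \left(936 + 405 \cdot \frac{121}{124}\right) \frac{1}{394837} = - \frac{29}{336077} + \left(936 + \frac{49005}{124}\right) \frac{1}{394837} = - \frac{29}{336077} + \frac{165069}{124} \cdot \frac{1}{394837} = - \frac{29}{336077} + \frac{165069}{48959788} = \frac{54056060461}{16454258671676}$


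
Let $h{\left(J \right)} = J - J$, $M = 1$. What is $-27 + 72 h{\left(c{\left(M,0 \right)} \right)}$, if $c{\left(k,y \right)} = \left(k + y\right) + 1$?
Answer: $-27$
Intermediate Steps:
$c{\left(k,y \right)} = 1 + k + y$
$h{\left(J \right)} = 0$
$-27 + 72 h{\left(c{\left(M,0 \right)} \right)} = -27 + 72 \cdot 0 = -27 + 0 = -27$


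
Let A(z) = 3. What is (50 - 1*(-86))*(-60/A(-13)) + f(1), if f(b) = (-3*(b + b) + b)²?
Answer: -2695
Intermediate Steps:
f(b) = 25*b² (f(b) = (-6*b + b)² = (-5*b)² = 25*b²)
(50 - 1*(-86))*(-60/A(-13)) + f(1) = (50 - 1*(-86))*(-60/3) + 25*1² = (50 + 86)*(-60*⅓) + 25*1 = 136*(-20) + 25 = -2720 + 25 = -2695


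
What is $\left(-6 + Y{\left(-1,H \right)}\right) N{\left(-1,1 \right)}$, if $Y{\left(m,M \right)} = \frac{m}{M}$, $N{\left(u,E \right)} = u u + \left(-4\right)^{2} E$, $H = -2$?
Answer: $- \frac{187}{2} \approx -93.5$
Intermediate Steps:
$N{\left(u,E \right)} = u^{2} + 16 E$
$\left(-6 + Y{\left(-1,H \right)}\right) N{\left(-1,1 \right)} = \left(-6 - \frac{1}{-2}\right) \left(\left(-1\right)^{2} + 16 \cdot 1\right) = \left(-6 - - \frac{1}{2}\right) \left(1 + 16\right) = \left(-6 + \frac{1}{2}\right) 17 = \left(- \frac{11}{2}\right) 17 = - \frac{187}{2}$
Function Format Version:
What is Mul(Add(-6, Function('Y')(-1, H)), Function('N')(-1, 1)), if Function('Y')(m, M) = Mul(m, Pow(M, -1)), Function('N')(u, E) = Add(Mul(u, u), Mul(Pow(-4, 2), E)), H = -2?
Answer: Rational(-187, 2) ≈ -93.500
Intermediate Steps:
Function('N')(u, E) = Add(Pow(u, 2), Mul(16, E))
Mul(Add(-6, Function('Y')(-1, H)), Function('N')(-1, 1)) = Mul(Add(-6, Mul(-1, Pow(-2, -1))), Add(Pow(-1, 2), Mul(16, 1))) = Mul(Add(-6, Mul(-1, Rational(-1, 2))), Add(1, 16)) = Mul(Add(-6, Rational(1, 2)), 17) = Mul(Rational(-11, 2), 17) = Rational(-187, 2)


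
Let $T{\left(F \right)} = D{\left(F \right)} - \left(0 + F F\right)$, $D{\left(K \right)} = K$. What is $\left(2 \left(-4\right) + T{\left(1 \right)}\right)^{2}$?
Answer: $64$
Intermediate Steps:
$T{\left(F \right)} = F - F^{2}$ ($T{\left(F \right)} = F - \left(0 + F F\right) = F - \left(0 + F^{2}\right) = F - F^{2}$)
$\left(2 \left(-4\right) + T{\left(1 \right)}\right)^{2} = \left(2 \left(-4\right) + 1 \left(1 - 1\right)\right)^{2} = \left(-8 + 1 \left(1 - 1\right)\right)^{2} = \left(-8 + 1 \cdot 0\right)^{2} = \left(-8 + 0\right)^{2} = \left(-8\right)^{2} = 64$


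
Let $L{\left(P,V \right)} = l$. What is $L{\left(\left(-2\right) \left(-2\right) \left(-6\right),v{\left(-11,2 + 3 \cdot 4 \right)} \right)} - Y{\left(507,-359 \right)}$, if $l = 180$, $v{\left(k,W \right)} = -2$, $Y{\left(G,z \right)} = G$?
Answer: $-327$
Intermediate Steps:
$L{\left(P,V \right)} = 180$
$L{\left(\left(-2\right) \left(-2\right) \left(-6\right),v{\left(-11,2 + 3 \cdot 4 \right)} \right)} - Y{\left(507,-359 \right)} = 180 - 507 = -327$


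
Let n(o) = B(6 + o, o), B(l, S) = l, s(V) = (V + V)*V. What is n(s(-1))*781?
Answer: 6248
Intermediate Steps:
s(V) = 2*V**2 (s(V) = (2*V)*V = 2*V**2)
n(o) = 6 + o
n(s(-1))*781 = (6 + 2*(-1)**2)*781 = (6 + 2*1)*781 = (6 + 2)*781 = 8*781 = 6248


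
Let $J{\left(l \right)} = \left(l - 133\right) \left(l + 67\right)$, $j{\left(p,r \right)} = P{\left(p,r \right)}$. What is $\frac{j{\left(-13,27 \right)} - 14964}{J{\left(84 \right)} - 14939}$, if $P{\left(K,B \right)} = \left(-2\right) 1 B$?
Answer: $\frac{2503}{3723} \approx 0.67231$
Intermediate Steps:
$P{\left(K,B \right)} = - 2 B$
$j{\left(p,r \right)} = - 2 r$
$J{\left(l \right)} = \left(-133 + l\right) \left(67 + l\right)$
$\frac{j{\left(-13,27 \right)} - 14964}{J{\left(84 \right)} - 14939} = \frac{\left(-2\right) 27 - 14964}{\left(-8911 + 84^{2} - 5544\right) - 14939} = \frac{-54 - 14964}{\left(-8911 + 7056 - 5544\right) - 14939} = - \frac{15018}{-7399 - 14939} = - \frac{15018}{-22338} = \left(-15018\right) \left(- \frac{1}{22338}\right) = \frac{2503}{3723}$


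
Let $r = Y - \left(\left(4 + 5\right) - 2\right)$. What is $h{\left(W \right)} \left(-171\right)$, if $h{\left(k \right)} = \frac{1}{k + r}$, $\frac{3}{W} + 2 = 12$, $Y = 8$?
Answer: $- \frac{1710}{13} \approx -131.54$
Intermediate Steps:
$W = \frac{3}{10}$ ($W = \frac{3}{-2 + 12} = \frac{3}{10} \approx 0.3$)
$r = 1$ ($r = 8 - \left(\left(4 + 5\right) - 2\right) = 8 - \left(9 - 2\right) = 8 - 7 = 1$)
$h{\left(k \right)} = \frac{1}{1 + k}$ ($h{\left(k \right)} = \frac{1}{k + 1} = \frac{1}{1 + k}$)
$h{\left(W \right)} \left(-171\right) = \frac{1}{1 + \frac{3}{10}} \left(-171\right) = \frac{1}{\frac{13}{10}} \left(-171\right) = \frac{10}{13} \left(-171\right) = - \frac{1710}{13}$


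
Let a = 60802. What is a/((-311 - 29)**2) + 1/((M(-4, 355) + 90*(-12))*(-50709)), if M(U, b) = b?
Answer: 44706527273/84998425800 ≈ 0.52597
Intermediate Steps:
a/((-311 - 29)**2) + 1/((M(-4, 355) + 90*(-12))*(-50709)) = 60802/((-311 - 29)**2) + 1/((355 + 90*(-12))*(-50709)) = 60802/((-340)**2) - 1/50709/(355 - 1080) = 60802/115600 - 1/50709/(-725) = 60802*(1/115600) - 1/725*(-1/50709) = 30401/57800 + 1/36764025 = 44706527273/84998425800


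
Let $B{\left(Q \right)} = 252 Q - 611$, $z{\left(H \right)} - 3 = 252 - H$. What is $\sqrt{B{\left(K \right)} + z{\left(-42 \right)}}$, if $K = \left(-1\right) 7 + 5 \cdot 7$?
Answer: $\sqrt{6742} \approx 82.11$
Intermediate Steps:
$z{\left(H \right)} = 255 - H$ ($z{\left(H \right)} = 3 - \left(-252 + H\right) = 255 - H$)
$K = 28$ ($K = -7 + 35 = 28$)
$B{\left(Q \right)} = -611 + 252 Q$
$\sqrt{B{\left(K \right)} + z{\left(-42 \right)}} = \sqrt{\left(-611 + 252 \cdot 28\right) + \left(255 - -42\right)} = \sqrt{\left(-611 + 7056\right) + \left(255 + 42\right)} = \sqrt{6445 + 297} = \sqrt{6742}$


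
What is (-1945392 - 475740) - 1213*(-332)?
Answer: -2018416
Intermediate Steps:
(-1945392 - 475740) - 1213*(-332) = -2421132 + 402716 = -2018416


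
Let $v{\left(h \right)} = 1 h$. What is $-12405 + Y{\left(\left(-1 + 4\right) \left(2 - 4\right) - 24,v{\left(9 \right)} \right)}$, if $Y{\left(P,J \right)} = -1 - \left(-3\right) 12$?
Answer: $-12370$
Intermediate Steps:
$v{\left(h \right)} = h$
$Y{\left(P,J \right)} = 35$ ($Y{\left(P,J \right)} = -1 - -36 = -1 + 36 = 35$)
$-12405 + Y{\left(\left(-1 + 4\right) \left(2 - 4\right) - 24,v{\left(9 \right)} \right)} = -12405 + 35 = -12370$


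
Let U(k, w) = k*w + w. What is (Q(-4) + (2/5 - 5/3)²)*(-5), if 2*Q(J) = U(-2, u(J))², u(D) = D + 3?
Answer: -947/90 ≈ -10.522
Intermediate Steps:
u(D) = 3 + D
U(k, w) = w + k*w
Q(J) = (-3 - J)²/2 (Q(J) = ((3 + J)*(1 - 2))²/2 = ((3 + J)*(-1))²/2 = (-3 - J)²/2)
(Q(-4) + (2/5 - 5/3)²)*(-5) = ((3 - 4)²/2 + (2/5 - 5/3)²)*(-5) = ((½)*(-1)² + (2*(⅕) - 5*⅓)²)*(-5) = ((½)*1 + (⅖ - 5/3)²)*(-5) = (½ + (-19/15)²)*(-5) = (½ + 361/225)*(-5) = (947/450)*(-5) = -947/90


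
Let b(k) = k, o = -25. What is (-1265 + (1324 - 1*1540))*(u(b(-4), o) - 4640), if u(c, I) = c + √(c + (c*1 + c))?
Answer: 6877764 - 2962*I*√3 ≈ 6.8778e+6 - 5130.3*I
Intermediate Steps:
u(c, I) = c + √3*√c (u(c, I) = c + √(c + (c + c)) = c + √(c + 2*c) = c + √(3*c) = c + √3*√c)
(-1265 + (1324 - 1*1540))*(u(b(-4), o) - 4640) = (-1265 + (1324 - 1*1540))*((-4 + √3*√(-4)) - 4640) = (-1265 + (1324 - 1540))*((-4 + √3*(2*I)) - 4640) = (-1265 - 216)*((-4 + 2*I*√3) - 4640) = -1481*(-4644 + 2*I*√3) = 6877764 - 2962*I*√3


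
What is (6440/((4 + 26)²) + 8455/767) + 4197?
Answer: 145486904/34515 ≈ 4215.2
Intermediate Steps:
(6440/((4 + 26)²) + 8455/767) + 4197 = (6440/(30²) + 8455*(1/767)) + 4197 = (6440/900 + 8455/767) + 4197 = (6440*(1/900) + 8455/767) + 4197 = (322/45 + 8455/767) + 4197 = 627449/34515 + 4197 = 145486904/34515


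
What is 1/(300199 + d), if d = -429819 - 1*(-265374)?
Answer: 1/135754 ≈ 7.3663e-6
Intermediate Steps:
d = -164445 (d = -429819 + 265374 = -164445)
1/(300199 + d) = 1/(300199 - 164445) = 1/135754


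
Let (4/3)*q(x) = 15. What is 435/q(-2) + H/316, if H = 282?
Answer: 18751/474 ≈ 39.559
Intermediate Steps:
q(x) = 45/4 (q(x) = (¾)*15 = 45/4)
435/q(-2) + H/316 = 435/(45/4) + 282/316 = 435*(4/45) + 282*(1/316) = 116/3 + 141/158 = 18751/474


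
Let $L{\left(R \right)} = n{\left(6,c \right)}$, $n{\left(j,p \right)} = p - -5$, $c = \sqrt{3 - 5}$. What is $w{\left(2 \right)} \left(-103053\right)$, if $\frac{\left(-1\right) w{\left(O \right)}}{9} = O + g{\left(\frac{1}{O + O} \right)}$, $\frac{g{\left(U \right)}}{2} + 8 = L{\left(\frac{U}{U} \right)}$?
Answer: $-3709908 + 1854954 i \sqrt{2} \approx -3.7099 \cdot 10^{6} + 2.6233 \cdot 10^{6} i$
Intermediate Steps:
$c = i \sqrt{2}$ ($c = \sqrt{-2} = i \sqrt{2} \approx 1.4142 i$)
$n{\left(j,p \right)} = 5 + p$ ($n{\left(j,p \right)} = p + 5 = 5 + p$)
$L{\left(R \right)} = 5 + i \sqrt{2}$
$g{\left(U \right)} = -6 + 2 i \sqrt{2}$ ($g{\left(U \right)} = -16 + 2 \left(5 + i \sqrt{2}\right) = -16 + \left(10 + 2 i \sqrt{2}\right) = -6 + 2 i \sqrt{2}$)
$w{\left(O \right)} = 54 - 9 O - 18 i \sqrt{2}$ ($w{\left(O \right)} = - 9 \left(O - \left(6 - 2 i \sqrt{2}\right)\right) = - 9 \left(-6 + O + 2 i \sqrt{2}\right) = 54 - 9 O - 18 i \sqrt{2}$)
$w{\left(2 \right)} \left(-103053\right) = \left(54 - 18 - 18 i \sqrt{2}\right) \left(-103053\right) = \left(36 - 18 i \sqrt{2}\right) \left(-103053\right) = -3709908 + 1854954 i \sqrt{2}$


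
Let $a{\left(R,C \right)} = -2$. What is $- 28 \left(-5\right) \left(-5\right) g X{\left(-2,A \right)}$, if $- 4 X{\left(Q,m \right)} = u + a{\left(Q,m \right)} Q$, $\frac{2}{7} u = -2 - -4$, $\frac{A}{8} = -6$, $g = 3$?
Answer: $5775$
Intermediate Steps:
$A = -48$ ($A = 8 \left(-6\right) = -48$)
$u = 7$ ($u = \frac{7 \left(-2 - -4\right)}{2} = \frac{7 \left(-2 + 4\right)}{2} = \frac{7}{2} \cdot 2 = 7$)
$X{\left(Q,m \right)} = - \frac{7}{4} + \frac{Q}{2}$ ($X{\left(Q,m \right)} = - \frac{7 - 2 Q}{4} = - \frac{7}{4} + \frac{Q}{2}$)
$- 28 \left(-5\right) \left(-5\right) g X{\left(-2,A \right)} = - 28 \left(-5\right) \left(-5\right) 3 \left(- \frac{7}{4} + \frac{1}{2} \left(-2\right)\right) = - 28 \cdot 25 \cdot 3 \left(- \frac{7}{4} - 1\right) = \left(-28\right) 75 \left(- \frac{11}{4}\right) = \left(-2100\right) \left(- \frac{11}{4}\right) = 5775$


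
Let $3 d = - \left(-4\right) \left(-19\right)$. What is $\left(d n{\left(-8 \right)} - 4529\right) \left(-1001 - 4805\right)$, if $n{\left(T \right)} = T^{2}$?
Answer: $\frac{107126506}{3} \approx 3.5709 \cdot 10^{7}$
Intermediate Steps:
$d = - \frac{76}{3}$ ($d = \frac{\left(-1\right) \left(\left(-4\right) \left(-19\right)\right)}{3} = \frac{\left(-1\right) 76}{3} = \frac{1}{3} \left(-76\right) = - \frac{76}{3} \approx -25.333$)
$\left(d n{\left(-8 \right)} - 4529\right) \left(-1001 - 4805\right) = \left(- \frac{76 \left(-8\right)^{2}}{3} - 4529\right) \left(-1001 - 4805\right) = \left(\left(- \frac{76}{3}\right) 64 - 4529\right) \left(-5806\right) = \left(- \frac{4864}{3} - 4529\right) \left(-5806\right) = \left(- \frac{18451}{3}\right) \left(-5806\right) = \frac{107126506}{3}$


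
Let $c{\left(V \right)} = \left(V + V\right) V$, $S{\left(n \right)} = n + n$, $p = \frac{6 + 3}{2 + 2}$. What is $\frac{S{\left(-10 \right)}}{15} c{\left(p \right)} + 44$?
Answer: $\frac{61}{2} \approx 30.5$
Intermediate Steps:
$p = \frac{9}{4} \approx 2.25$
$S{\left(n \right)} = 2 n$
$c{\left(V \right)} = 2 V^{2}$ ($c{\left(V \right)} = 2 V V = 2 V^{2}$)
$\frac{S{\left(-10 \right)}}{15} c{\left(p \right)} + 44 = \frac{2 \left(-10\right)}{15} \cdot 2 \left(\frac{9}{4}\right)^{2} + 44 = \left(-20\right) \frac{1}{15} \cdot 2 \cdot \frac{81}{16} + 44 = \left(- \frac{4}{3}\right) \frac{81}{8} + 44 = - \frac{27}{2} + 44 = \frac{61}{2}$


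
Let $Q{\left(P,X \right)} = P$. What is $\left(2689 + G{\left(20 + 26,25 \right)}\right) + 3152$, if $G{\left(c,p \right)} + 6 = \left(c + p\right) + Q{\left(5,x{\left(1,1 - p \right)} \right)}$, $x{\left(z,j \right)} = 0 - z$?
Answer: $5911$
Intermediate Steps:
$x{\left(z,j \right)} = - z$
$G{\left(c,p \right)} = -1 + c + p$ ($G{\left(c,p \right)} = -6 + \left(\left(c + p\right) + 5\right) = -6 + \left(5 + c + p\right) = -1 + c + p$)
$\left(2689 + G{\left(20 + 26,25 \right)}\right) + 3152 = \left(2689 + \left(-1 + \left(20 + 26\right) + 25\right)\right) + 3152 = \left(2689 + \left(-1 + 46 + 25\right)\right) + 3152 = \left(2689 + 70\right) + 3152 = 2759 + 3152 = 5911$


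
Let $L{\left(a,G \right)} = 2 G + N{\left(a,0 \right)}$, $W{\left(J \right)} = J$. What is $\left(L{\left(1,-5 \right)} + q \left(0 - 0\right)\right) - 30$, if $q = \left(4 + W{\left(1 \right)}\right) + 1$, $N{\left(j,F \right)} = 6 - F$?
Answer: $-34$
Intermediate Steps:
$L{\left(a,G \right)} = 6 + 2 G$ ($L{\left(a,G \right)} = 2 G + \left(6 - 0\right) = 2 G + \left(6 + 0\right) = 2 G + 6 = 6 + 2 G$)
$q = 6$ ($q = \left(4 + 1\right) + 1 = 5 + 1 = 6$)
$\left(L{\left(1,-5 \right)} + q \left(0 - 0\right)\right) - 30 = \left(\left(6 + 2 \left(-5\right)\right) + 6 \left(0 - 0\right)\right) - 30 = \left(\left(6 - 10\right) + 6 \left(0 + 0\right)\right) - 30 = \left(-4 + 6 \cdot 0\right) - 30 = \left(-4 + 0\right) - 30 = -4 - 30 = -34$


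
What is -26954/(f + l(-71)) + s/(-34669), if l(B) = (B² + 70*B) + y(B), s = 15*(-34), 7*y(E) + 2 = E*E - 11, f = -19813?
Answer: 3304596121/2308366027 ≈ 1.4316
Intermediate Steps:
y(E) = -13/7 + E²/7 (y(E) = -2/7 + (E*E - 11)/7 = -2/7 + (E² - 11)/7 = -2/7 + (-11 + E²)/7 = -2/7 + (-11/7 + E²/7) = -13/7 + E²/7)
s = -510
l(B) = -13/7 + 70*B + 8*B²/7 (l(B) = (B² + 70*B) + (-13/7 + B²/7) = -13/7 + 70*B + 8*B²/7)
-26954/(f + l(-71)) + s/(-34669) = -26954/(-19813 + (-13/7 + 70*(-71) + (8/7)*(-71)²)) - 510/(-34669) = -26954/(-19813 + (-13/7 - 4970 + (8/7)*5041)) - 510*(-1/34669) = -26954/(-19813 + (-13/7 - 4970 + 40328/7)) + 510/34669 = -26954/(-19813 + 5525/7) + 510/34669 = -26954/(-133166/7) + 510/34669 = -26954*(-7/133166) + 510/34669 = 94339/66583 + 510/34669 = 3304596121/2308366027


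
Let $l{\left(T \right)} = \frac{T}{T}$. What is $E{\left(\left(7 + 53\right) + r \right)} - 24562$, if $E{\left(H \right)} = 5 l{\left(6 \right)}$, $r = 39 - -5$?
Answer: $-24557$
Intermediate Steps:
$r = 44$ ($r = 39 + 5 = 44$)
$l{\left(T \right)} = 1$
$E{\left(H \right)} = 5$ ($E{\left(H \right)} = 5 \cdot 1 = 5$)
$E{\left(\left(7 + 53\right) + r \right)} - 24562 = 5 - 24562 = -24557$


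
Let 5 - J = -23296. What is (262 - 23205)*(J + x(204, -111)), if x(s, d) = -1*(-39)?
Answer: -535489620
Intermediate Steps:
J = 23301 (J = 5 - 1*(-23296) = 5 + 23296 = 23301)
x(s, d) = 39
(262 - 23205)*(J + x(204, -111)) = (262 - 23205)*(23301 + 39) = -22943*23340 = -535489620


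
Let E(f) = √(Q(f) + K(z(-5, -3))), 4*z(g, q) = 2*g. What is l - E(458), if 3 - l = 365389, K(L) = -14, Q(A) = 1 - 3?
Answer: -365386 - 4*I ≈ -3.6539e+5 - 4.0*I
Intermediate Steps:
Q(A) = -2
z(g, q) = g/2 (z(g, q) = (2*g)/4 = g/2)
E(f) = 4*I (E(f) = √(-2 - 14) = √(-16) = 4*I)
l = -365386 (l = 3 - 1*365389 = 3 - 365389 = -365386)
l - E(458) = -365386 - 4*I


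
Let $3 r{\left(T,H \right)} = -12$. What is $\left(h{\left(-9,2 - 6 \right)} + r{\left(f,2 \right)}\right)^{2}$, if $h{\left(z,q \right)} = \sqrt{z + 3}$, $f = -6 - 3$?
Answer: $\left(4 - i \sqrt{6}\right)^{2} \approx 10.0 - 19.596 i$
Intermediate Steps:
$f = -9$ ($f = -6 - 3 = -9$)
$r{\left(T,H \right)} = -4$ ($r{\left(T,H \right)} = \frac{1}{3} \left(-12\right) = -4$)
$h{\left(z,q \right)} = \sqrt{3 + z}$
$\left(h{\left(-9,2 - 6 \right)} + r{\left(f,2 \right)}\right)^{2} = \left(\sqrt{3 - 9} - 4\right)^{2} = \left(\sqrt{-6} - 4\right)^{2} = \left(i \sqrt{6} - 4\right)^{2} = \left(-4 + i \sqrt{6}\right)^{2}$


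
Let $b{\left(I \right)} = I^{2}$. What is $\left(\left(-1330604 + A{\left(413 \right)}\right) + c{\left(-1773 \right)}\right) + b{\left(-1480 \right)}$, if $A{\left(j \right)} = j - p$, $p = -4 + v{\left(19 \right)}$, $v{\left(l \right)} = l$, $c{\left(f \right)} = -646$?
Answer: $859548$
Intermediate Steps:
$p = 15$ ($p = -4 + 19 = 15$)
$A{\left(j \right)} = -15 + j$ ($A{\left(j \right)} = j - 15 = -15 + j$)
$\left(\left(-1330604 + A{\left(413 \right)}\right) + c{\left(-1773 \right)}\right) + b{\left(-1480 \right)} = \left(\left(-1330604 + \left(-15 + 413\right)\right) - 646\right) + \left(-1480\right)^{2} = \left(\left(-1330604 + 398\right) - 646\right) + 2190400 = \left(-1330206 - 646\right) + 2190400 = -1330852 + 2190400 = 859548$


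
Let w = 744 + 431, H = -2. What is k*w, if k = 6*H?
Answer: -14100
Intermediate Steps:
w = 1175
k = -12 (k = 6*(-2) = -12)
k*w = -12*1175 = -14100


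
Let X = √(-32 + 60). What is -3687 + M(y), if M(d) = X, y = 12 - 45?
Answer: -3687 + 2*√7 ≈ -3681.7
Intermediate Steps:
y = -33
X = 2*√7 (X = √28 = 2*√7 ≈ 5.2915)
M(d) = 2*√7
-3687 + M(y) = -3687 + 2*√7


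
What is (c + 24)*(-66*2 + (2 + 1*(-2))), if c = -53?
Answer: 3828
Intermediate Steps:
(c + 24)*(-66*2 + (2 + 1*(-2))) = (-53 + 24)*(-66*2 + (2 + 1*(-2))) = -29*(-132 + (2 - 2)) = -29*(-132 + 0) = -29*(-132) = 3828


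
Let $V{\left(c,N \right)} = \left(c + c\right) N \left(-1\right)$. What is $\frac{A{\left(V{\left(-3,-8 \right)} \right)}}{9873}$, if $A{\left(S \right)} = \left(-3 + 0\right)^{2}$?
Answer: $\frac{1}{1097} \approx 0.00091158$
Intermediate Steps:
$V{\left(c,N \right)} = - 2 N c$ ($V{\left(c,N \right)} = 2 c N \left(-1\right) = 2 N c \left(-1\right) = - 2 N c$)
$A{\left(S \right)} = 9$ ($A{\left(S \right)} = \left(-3\right)^{2} = 9$)
$\frac{A{\left(V{\left(-3,-8 \right)} \right)}}{9873} = \frac{9}{9873} = 9 \cdot \frac{1}{9873} = \frac{1}{1097}$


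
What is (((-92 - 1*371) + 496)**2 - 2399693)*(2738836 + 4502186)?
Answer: -17368344333288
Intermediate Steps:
(((-92 - 1*371) + 496)**2 - 2399693)*(2738836 + 4502186) = (((-92 - 371) + 496)**2 - 2399693)*7241022 = ((-463 + 496)**2 - 2399693)*7241022 = (33**2 - 2399693)*7241022 = (1089 - 2399693)*7241022 = -2398604*7241022 = -17368344333288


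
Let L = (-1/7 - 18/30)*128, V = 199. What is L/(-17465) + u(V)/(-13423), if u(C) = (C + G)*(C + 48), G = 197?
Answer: -59745358556/8205144325 ≈ -7.2814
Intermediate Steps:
u(C) = (48 + C)*(197 + C) (u(C) = (C + 197)*(C + 48) = (197 + C)*(48 + C) = (48 + C)*(197 + C))
L = -3328/35 (L = (-1*1/7 - 18*1/30)*128 = (-1/7 - 3/5)*128 = -26/35*128 = -3328/35 ≈ -95.086)
L/(-17465) + u(V)/(-13423) = -3328/35/(-17465) + (9456 + 199**2 + 245*199)/(-13423) = -3328/35*(-1/17465) + (9456 + 39601 + 48755)*(-1/13423) = 3328/611275 + 97812*(-1/13423) = 3328/611275 - 97812/13423 = -59745358556/8205144325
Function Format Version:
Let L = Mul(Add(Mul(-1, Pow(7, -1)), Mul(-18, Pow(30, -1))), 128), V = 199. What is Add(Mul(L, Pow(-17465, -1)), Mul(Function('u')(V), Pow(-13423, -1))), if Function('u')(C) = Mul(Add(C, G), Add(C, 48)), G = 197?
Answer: Rational(-59745358556, 8205144325) ≈ -7.2814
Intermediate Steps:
Function('u')(C) = Mul(Add(48, C), Add(197, C)) (Function('u')(C) = Mul(Add(C, 197), Add(C, 48)) = Mul(Add(197, C), Add(48, C)) = Mul(Add(48, C), Add(197, C)))
L = Rational(-3328, 35) (L = Mul(Add(Mul(-1, Rational(1, 7)), Mul(-18, Rational(1, 30))), 128) = Mul(Add(Rational(-1, 7), Rational(-3, 5)), 128) = Mul(Rational(-26, 35), 128) = Rational(-3328, 35) ≈ -95.086)
Add(Mul(L, Pow(-17465, -1)), Mul(Function('u')(V), Pow(-13423, -1))) = Add(Mul(Rational(-3328, 35), Pow(-17465, -1)), Mul(Add(9456, Pow(199, 2), Mul(245, 199)), Pow(-13423, -1))) = Add(Mul(Rational(-3328, 35), Rational(-1, 17465)), Mul(Add(9456, 39601, 48755), Rational(-1, 13423))) = Add(Rational(3328, 611275), Mul(97812, Rational(-1, 13423))) = Add(Rational(3328, 611275), Rational(-97812, 13423)) = Rational(-59745358556, 8205144325)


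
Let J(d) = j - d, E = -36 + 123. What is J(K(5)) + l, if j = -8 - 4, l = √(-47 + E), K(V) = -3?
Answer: -9 + 2*√10 ≈ -2.6754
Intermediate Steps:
E = 87
l = 2*√10 (l = √(-47 + 87) = √40 = 2*√10 ≈ 6.3246)
j = -12
J(d) = -12 - d
J(K(5)) + l = (-12 - 1*(-3)) + 2*√10 = (-12 + 3) + 2*√10 = -9 + 2*√10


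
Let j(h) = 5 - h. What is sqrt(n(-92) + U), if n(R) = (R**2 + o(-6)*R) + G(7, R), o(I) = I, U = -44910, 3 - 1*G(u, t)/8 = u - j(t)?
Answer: 5*I*sqrt(1406) ≈ 187.48*I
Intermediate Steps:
G(u, t) = 64 - 8*t - 8*u (G(u, t) = 24 - 8*(u - (5 - t)) = 24 - 8*(u + (-5 + t)) = 24 - 8*(-5 + t + u) = 24 + (40 - 8*t - 8*u) = 64 - 8*t - 8*u)
n(R) = 8 + R**2 - 14*R (n(R) = (R**2 - 6*R) + (64 - 8*R - 8*7) = (R**2 - 6*R) + (64 - 8*R - 56) = (R**2 - 6*R) + (8 - 8*R) = 8 + R**2 - 14*R)
sqrt(n(-92) + U) = sqrt((8 + (-92)**2 - 14*(-92)) - 44910) = sqrt((8 + 8464 + 1288) - 44910) = sqrt(9760 - 44910) = sqrt(-35150) = 5*I*sqrt(1406)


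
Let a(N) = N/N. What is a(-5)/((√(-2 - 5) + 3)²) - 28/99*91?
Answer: (-15288*√7 + 4997*I)/(198*(-I + 3*√7)) ≈ -25.73 - 0.06201*I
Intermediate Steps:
a(N) = 1
a(-5)/((√(-2 - 5) + 3)²) - 28/99*91 = 1/(√(-2 - 5) + 3)² - 28/99*91 = 1/(√(-7) + 3)² - 28*1/99*91 = 1/(I*√7 + 3)² - 28/99*91 = 1/(3 + I*√7)² - 2548/99 = (3 + I*√7)⁻² - 2548/99 = -2548/99 + (3 + I*√7)⁻²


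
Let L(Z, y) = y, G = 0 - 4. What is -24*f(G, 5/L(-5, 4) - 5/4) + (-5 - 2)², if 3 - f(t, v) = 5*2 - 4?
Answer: 121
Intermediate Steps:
G = -4
f(t, v) = -3 (f(t, v) = 3 - (5*2 - 4) = 3 - (10 - 4) = 3 - 1*6 = 3 - 6 = -3)
-24*f(G, 5/L(-5, 4) - 5/4) + (-5 - 2)² = -24*(-3) + (-5 - 2)² = 72 + (-7)² = 72 + 49 = 121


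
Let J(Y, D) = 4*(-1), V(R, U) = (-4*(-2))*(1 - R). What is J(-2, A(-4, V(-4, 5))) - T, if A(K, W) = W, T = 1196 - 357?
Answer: -843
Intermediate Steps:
V(R, U) = 8 - 8*R (V(R, U) = 8*(1 - R) = 8 - 8*R)
T = 839
J(Y, D) = -4
J(-2, A(-4, V(-4, 5))) - T = -4 - 1*839 = -4 - 839 = -843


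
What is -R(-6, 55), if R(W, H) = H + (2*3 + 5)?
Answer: -66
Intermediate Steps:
R(W, H) = 11 + H (R(W, H) = H + (6 + 5) = H + 11 = 11 + H)
-R(-6, 55) = -(11 + 55) = -1*66 = -66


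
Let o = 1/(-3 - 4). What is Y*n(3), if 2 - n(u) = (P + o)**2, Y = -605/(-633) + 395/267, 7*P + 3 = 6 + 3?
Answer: 3338290/920171 ≈ 3.6279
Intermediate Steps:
o = -1/7 (o = 1/(-7) = -1/7 ≈ -0.14286)
P = 6/7 (P = -3/7 + (6 + 3)/7 = -3/7 + (1/7)*9 = -3/7 + 9/7 = 6/7 ≈ 0.85714)
Y = 45730/18779 (Y = -605*(-1/633) + 395*(1/267) = 605/633 + 395/267 = 45730/18779 ≈ 2.4352)
n(u) = 73/49 (n(u) = 2 - (6/7 - 1/7)**2 = 2 - (5/7)**2 = 2 - 1*25/49 = 2 - 25/49 = 73/49)
Y*n(3) = (45730/18779)*(73/49) = 3338290/920171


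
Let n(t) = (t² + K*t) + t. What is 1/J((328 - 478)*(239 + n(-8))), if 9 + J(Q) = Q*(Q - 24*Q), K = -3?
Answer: -1/52661317509 ≈ -1.8989e-11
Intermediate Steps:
n(t) = t² - 2*t (n(t) = (t² - 3*t) + t = t² - 2*t)
J(Q) = -9 - 23*Q² (J(Q) = -9 + Q*(Q - 24*Q) = -9 + Q*(-23*Q) = -9 - 23*Q²)
1/J((328 - 478)*(239 + n(-8))) = 1/(-9 - 23*(239 - 8*(-2 - 8))²*(328 - 478)²) = 1/(-9 - 23*22500*(239 - 8*(-10))²) = 1/(-9 - 23*22500*(239 + 80)²) = 1/(-9 - 23*(-150*319)²) = 1/(-9 - 23*(-47850)²) = 1/(-9 - 23*2289622500) = 1/(-9 - 52661317500) = 1/(-52661317509) = -1/52661317509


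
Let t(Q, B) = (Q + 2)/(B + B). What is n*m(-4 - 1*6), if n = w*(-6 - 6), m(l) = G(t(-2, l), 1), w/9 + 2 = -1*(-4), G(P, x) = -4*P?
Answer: 0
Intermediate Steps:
t(Q, B) = (2 + Q)/(2*B) (t(Q, B) = (2 + Q)/((2*B)) = (2 + Q)*(1/(2*B)) = (2 + Q)/(2*B))
w = 18 (w = -18 + 9*(-1*(-4)) = -18 + 9*4 = -18 + 36 = 18)
m(l) = 0 (m(l) = -2*(2 - 2)/l = -2*0/l = -4*0 = 0)
n = -216 (n = 18*(-6 - 6) = 18*(-12) = -216)
n*m(-4 - 1*6) = -216*0 = 0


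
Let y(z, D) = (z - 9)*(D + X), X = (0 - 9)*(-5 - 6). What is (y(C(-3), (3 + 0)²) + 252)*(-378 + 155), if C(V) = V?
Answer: 232812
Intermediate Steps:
X = 99 (X = -9*(-11) = 99)
y(z, D) = (-9 + z)*(99 + D) (y(z, D) = (z - 9)*(D + 99) = (-9 + z)*(99 + D))
(y(C(-3), (3 + 0)²) + 252)*(-378 + 155) = ((-891 - 9*(3 + 0)² + 99*(-3) + (3 + 0)²*(-3)) + 252)*(-378 + 155) = ((-891 - 9*3² - 297 + 3²*(-3)) + 252)*(-223) = ((-891 - 9*9 - 297 + 9*(-3)) + 252)*(-223) = ((-891 - 81 - 297 - 27) + 252)*(-223) = (-1296 + 252)*(-223) = -1044*(-223) = 232812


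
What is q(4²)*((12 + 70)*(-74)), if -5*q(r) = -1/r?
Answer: -1517/20 ≈ -75.850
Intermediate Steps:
q(r) = 1/(5*r) (q(r) = -(-1)/(5*r) = 1/(5*r))
q(4²)*((12 + 70)*(-74)) = (1/(5*(4²)))*((12 + 70)*(-74)) = ((⅕)/16)*(82*(-74)) = ((⅕)*(1/16))*(-6068) = (1/80)*(-6068) = -1517/20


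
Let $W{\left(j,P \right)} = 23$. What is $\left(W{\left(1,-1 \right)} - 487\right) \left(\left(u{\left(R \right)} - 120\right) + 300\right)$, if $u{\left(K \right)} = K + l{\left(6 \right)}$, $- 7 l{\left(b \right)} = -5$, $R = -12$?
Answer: $- \frac{547984}{7} \approx -78283.0$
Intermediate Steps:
$l{\left(b \right)} = \frac{5}{7}$ ($l{\left(b \right)} = \left(- \frac{1}{7}\right) \left(-5\right) = \frac{5}{7}$)
$u{\left(K \right)} = \frac{5}{7} + K$ ($u{\left(K \right)} = K + \frac{5}{7} = \frac{5}{7} + K$)
$\left(W{\left(1,-1 \right)} - 487\right) \left(\left(u{\left(R \right)} - 120\right) + 300\right) = \left(23 - 487\right) \left(\left(\left(\frac{5}{7} - 12\right) - 120\right) + 300\right) = - 464 \left(\left(- \frac{79}{7} - 120\right) + 300\right) = - 464 \left(- \frac{919}{7} + 300\right) = \left(-464\right) \frac{1181}{7} = - \frac{547984}{7}$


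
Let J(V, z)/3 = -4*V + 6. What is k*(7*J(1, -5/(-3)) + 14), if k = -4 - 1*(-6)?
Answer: 112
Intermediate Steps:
J(V, z) = 18 - 12*V (J(V, z) = 3*(-4*V + 6) = 3*(6 - 4*V) = 18 - 12*V)
k = 2 (k = -4 + 6 = 2)
k*(7*J(1, -5/(-3)) + 14) = 2*(7*(18 - 12*1) + 14) = 2*(7*(18 - 12) + 14) = 2*(7*6 + 14) = 2*(42 + 14) = 2*56 = 112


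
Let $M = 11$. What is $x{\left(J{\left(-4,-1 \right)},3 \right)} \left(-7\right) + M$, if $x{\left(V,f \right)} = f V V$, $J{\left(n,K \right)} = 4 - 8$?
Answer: $-325$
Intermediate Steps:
$J{\left(n,K \right)} = -4$ ($J{\left(n,K \right)} = 4 - 8 = -4$)
$x{\left(V,f \right)} = f V^{2}$ ($x{\left(V,f \right)} = V f V = f V^{2}$)
$x{\left(J{\left(-4,-1 \right)},3 \right)} \left(-7\right) + M = 3 \left(-4\right)^{2} \left(-7\right) + 11 = 3 \cdot 16 \left(-7\right) + 11 = 48 \left(-7\right) + 11 = -336 + 11 = -325$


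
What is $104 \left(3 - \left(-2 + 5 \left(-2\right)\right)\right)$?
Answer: $1560$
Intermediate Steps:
$104 \left(3 - \left(-2 + 5 \left(-2\right)\right)\right) = 104 \left(3 - \left(-2 - 10\right)\right) = 104 \left(3 - -12\right) = 104 \left(3 + 12\right) = 104 \cdot 15 = 1560$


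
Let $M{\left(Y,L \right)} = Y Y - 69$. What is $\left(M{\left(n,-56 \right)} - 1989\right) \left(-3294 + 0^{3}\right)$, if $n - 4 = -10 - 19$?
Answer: $4720302$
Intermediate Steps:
$n = -25$ ($n = 4 - 29 = -25$)
$M{\left(Y,L \right)} = -69 + Y^{2}$ ($M{\left(Y,L \right)} = Y^{2} - 69 = -69 + Y^{2}$)
$\left(M{\left(n,-56 \right)} - 1989\right) \left(-3294 + 0^{3}\right) = \left(\left(-69 + \left(-25\right)^{2}\right) - 1989\right) \left(-3294 + 0^{3}\right) = \left(\left(-69 + 625\right) - 1989\right) \left(-3294 + 0\right) = \left(556 - 1989\right) \left(-3294\right) = \left(-1433\right) \left(-3294\right) = 4720302$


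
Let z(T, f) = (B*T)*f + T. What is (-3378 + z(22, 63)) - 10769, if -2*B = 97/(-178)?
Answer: -2447029/178 ≈ -13747.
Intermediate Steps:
B = 97/356 (B = -97/(2*(-178)) = -97*(-1)/(2*178) = -1/2*(-97/178) = 97/356 ≈ 0.27247)
z(T, f) = T + 97*T*f/356 (z(T, f) = (97*T/356)*f + T = 97*T*f/356 + T = T + 97*T*f/356)
(-3378 + z(22, 63)) - 10769 = (-3378 + (1/356)*22*(356 + 97*63)) - 10769 = (-3378 + (1/356)*22*(356 + 6111)) - 10769 = (-3378 + (1/356)*22*6467) - 10769 = (-3378 + 71137/178) - 10769 = -530147/178 - 10769 = -2447029/178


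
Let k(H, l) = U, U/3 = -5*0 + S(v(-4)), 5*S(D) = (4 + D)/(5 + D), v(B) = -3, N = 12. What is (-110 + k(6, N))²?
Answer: 1203409/100 ≈ 12034.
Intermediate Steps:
S(D) = (4 + D)/(5*(5 + D)) (S(D) = ((4 + D)/(5 + D))/5 = (4 + D)/(5*(5 + D)))
U = 3/10 (U = 3*(-5*0 + (4 - 3)/(5*(5 - 3))) = 3*(0 + (⅕)*1/2) = 3*(0 + (⅕)*(½)*1) = 3*(0 + ⅒) = 3*(⅒) = 3/10 ≈ 0.30000)
k(H, l) = 3/10
(-110 + k(6, N))² = (-110 + 3/10)² = (-1097/10)² = 1203409/100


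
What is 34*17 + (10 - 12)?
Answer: 576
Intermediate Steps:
34*17 + (10 - 12) = 578 - 2 = 576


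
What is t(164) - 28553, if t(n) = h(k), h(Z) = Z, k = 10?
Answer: -28543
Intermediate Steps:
t(n) = 10
t(164) - 28553 = 10 - 28553 = -28543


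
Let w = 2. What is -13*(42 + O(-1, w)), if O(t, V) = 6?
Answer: -624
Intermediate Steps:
-13*(42 + O(-1, w)) = -13*(42 + 6) = -13*48 = -624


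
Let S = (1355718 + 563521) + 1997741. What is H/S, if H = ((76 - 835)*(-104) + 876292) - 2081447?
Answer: -1126219/3916980 ≈ -0.28752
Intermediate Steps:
H = -1126219 (H = (-759*(-104) + 876292) - 2081447 = (78936 + 876292) - 2081447 = 955228 - 2081447 = -1126219)
S = 3916980 (S = 1919239 + 1997741 = 3916980)
H/S = -1126219/3916980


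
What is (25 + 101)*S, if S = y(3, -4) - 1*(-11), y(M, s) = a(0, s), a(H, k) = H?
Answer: 1386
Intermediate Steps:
y(M, s) = 0
S = 11 (S = 0 - 1*(-11) = 0 + 11 = 11)
(25 + 101)*S = (25 + 101)*11 = 126*11 = 1386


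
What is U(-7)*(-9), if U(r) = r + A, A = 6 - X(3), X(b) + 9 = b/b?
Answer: -63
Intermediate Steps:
X(b) = -8 (X(b) = -9 + b/b = -9 + 1 = -8)
A = 14 (A = 6 - 1*(-8) = 6 + 8 = 14)
U(r) = 14 + r (U(r) = r + 14 = 14 + r)
U(-7)*(-9) = (14 - 7)*(-9) = 7*(-9) = -63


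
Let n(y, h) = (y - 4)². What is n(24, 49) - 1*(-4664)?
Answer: 5064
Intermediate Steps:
n(y, h) = (-4 + y)²
n(24, 49) - 1*(-4664) = (-4 + 24)² - 1*(-4664) = 20² + 4664 = 400 + 4664 = 5064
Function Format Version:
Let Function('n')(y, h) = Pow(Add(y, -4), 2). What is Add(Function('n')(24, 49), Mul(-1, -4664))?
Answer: 5064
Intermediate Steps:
Function('n')(y, h) = Pow(Add(-4, y), 2)
Add(Function('n')(24, 49), Mul(-1, -4664)) = Add(Pow(Add(-4, 24), 2), Mul(-1, -4664)) = Add(Pow(20, 2), 4664) = Add(400, 4664) = 5064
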